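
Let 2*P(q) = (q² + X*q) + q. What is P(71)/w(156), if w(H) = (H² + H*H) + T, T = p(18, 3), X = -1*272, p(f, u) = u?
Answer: -284/1947 ≈ -0.14587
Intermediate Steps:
X = -272
T = 3
P(q) = q²/2 - 271*q/2 (P(q) = ((q² - 272*q) + q)/2 = (q² - 271*q)/2 = q²/2 - 271*q/2)
w(H) = 3 + 2*H² (w(H) = (H² + H*H) + 3 = (H² + H²) + 3 = 2*H² + 3 = 3 + 2*H²)
P(71)/w(156) = ((½)*71*(-271 + 71))/(3 + 2*156²) = ((½)*71*(-200))/(3 + 2*24336) = -7100/(3 + 48672) = -7100/48675 = -7100*1/48675 = -284/1947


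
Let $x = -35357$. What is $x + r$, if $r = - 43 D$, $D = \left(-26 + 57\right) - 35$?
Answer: $-35185$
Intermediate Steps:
$D = -4$ ($D = 31 - 35 = -4$)
$r = 172$ ($r = \left(-43\right) \left(-4\right) = 172$)
$x + r = -35357 + 172 = -35185$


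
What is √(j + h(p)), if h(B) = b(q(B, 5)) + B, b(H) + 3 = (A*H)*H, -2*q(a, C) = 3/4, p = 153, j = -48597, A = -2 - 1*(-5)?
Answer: 3*I*√344509/8 ≈ 220.11*I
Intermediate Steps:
A = 3 (A = -2 + 5 = 3)
q(a, C) = -3/8 (q(a, C) = -3/(2*4) = -½*¾ = -3/8)
b(H) = -3 + 3*H² (b(H) = -3 + (3*H)*H = -3 + 3*H²)
h(B) = -165/64 + B (h(B) = (-3 + 3*(-3/8)²) + B = (-3 + 3*(9/64)) + B = (-3 + 27/64) + B = -165/64 + B)
√(j + h(p)) = √(-48597 + (-165/64 + 153)) = √(-48597 + 9627/64) = √(-3100581/64) = 3*I*√344509/8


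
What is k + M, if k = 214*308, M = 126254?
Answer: 192166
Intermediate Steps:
k = 65912
k + M = 65912 + 126254 = 192166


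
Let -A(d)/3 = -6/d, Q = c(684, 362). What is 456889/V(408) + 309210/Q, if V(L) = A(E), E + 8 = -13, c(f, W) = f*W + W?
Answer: -79306150205/148782 ≈ -5.3304e+5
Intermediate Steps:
c(f, W) = W + W*f (c(f, W) = W*f + W = W + W*f)
E = -21 (E = -8 - 13 = -21)
Q = 247970 (Q = 362*(1 + 684) = 362*685 = 247970)
A(d) = 18/d (A(d) = -(-18)/d = 18/d)
V(L) = -6/7 (V(L) = 18/(-21) = 18*(-1/21) = -6/7)
456889/V(408) + 309210/Q = 456889/(-6/7) + 309210/247970 = 456889*(-7/6) + 309210*(1/247970) = -3198223/6 + 30921/24797 = -79306150205/148782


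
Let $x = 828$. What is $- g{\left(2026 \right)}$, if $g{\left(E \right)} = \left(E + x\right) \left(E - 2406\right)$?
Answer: $1084520$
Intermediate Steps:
$g{\left(E \right)} = \left(-2406 + E\right) \left(828 + E\right)$ ($g{\left(E \right)} = \left(E + 828\right) \left(E - 2406\right) = \left(828 + E\right) \left(-2406 + E\right) = \left(-2406 + E\right) \left(828 + E\right)$)
$- g{\left(2026 \right)} = - (-1992168 + 2026^{2} - 3197028) = - (-1992168 + 4104676 - 3197028) = \left(-1\right) \left(-1084520\right) = 1084520$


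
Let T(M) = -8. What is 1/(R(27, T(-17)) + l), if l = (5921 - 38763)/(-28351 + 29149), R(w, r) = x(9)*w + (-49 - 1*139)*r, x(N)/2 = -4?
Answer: 399/497491 ≈ 0.00080202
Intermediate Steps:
x(N) = -8 (x(N) = 2*(-4) = -8)
R(w, r) = -188*r - 8*w (R(w, r) = -8*w + (-49 - 1*139)*r = -8*w + (-49 - 139)*r = -8*w - 188*r = -188*r - 8*w)
l = -16421/399 (l = -32842/798 = -32842*1/798 = -16421/399 ≈ -41.155)
1/(R(27, T(-17)) + l) = 1/((-188*(-8) - 8*27) - 16421/399) = 1/((1504 - 216) - 16421/399) = 1/(1288 - 16421/399) = 1/(497491/399) = 399/497491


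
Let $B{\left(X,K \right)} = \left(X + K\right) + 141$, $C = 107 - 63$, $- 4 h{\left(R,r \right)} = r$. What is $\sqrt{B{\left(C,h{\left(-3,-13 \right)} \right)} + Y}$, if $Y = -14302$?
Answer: $\frac{i \sqrt{56455}}{2} \approx 118.8 i$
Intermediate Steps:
$h{\left(R,r \right)} = - \frac{r}{4}$
$C = 44$
$B{\left(X,K \right)} = 141 + K + X$ ($B{\left(X,K \right)} = \left(K + X\right) + 141 = 141 + K + X$)
$\sqrt{B{\left(C,h{\left(-3,-13 \right)} \right)} + Y} = \sqrt{\left(141 - - \frac{13}{4} + 44\right) - 14302} = \sqrt{\left(141 + \frac{13}{4} + 44\right) - 14302} = \sqrt{\frac{753}{4} - 14302} = \sqrt{- \frac{56455}{4}} = \frac{i \sqrt{56455}}{2}$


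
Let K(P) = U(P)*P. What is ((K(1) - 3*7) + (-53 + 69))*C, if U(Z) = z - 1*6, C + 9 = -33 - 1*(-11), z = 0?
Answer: 341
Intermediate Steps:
C = -31 (C = -9 + (-33 - 1*(-11)) = -9 + (-33 + 11) = -9 - 22 = -31)
U(Z) = -6 (U(Z) = 0 - 1*6 = 0 - 6 = -6)
K(P) = -6*P
((K(1) - 3*7) + (-53 + 69))*C = ((-6*1 - 3*7) + (-53 + 69))*(-31) = ((-6 - 21) + 16)*(-31) = (-27 + 16)*(-31) = -11*(-31) = 341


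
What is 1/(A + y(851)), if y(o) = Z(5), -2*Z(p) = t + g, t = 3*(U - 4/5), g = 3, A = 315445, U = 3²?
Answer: 5/1577156 ≈ 3.1703e-6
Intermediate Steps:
U = 9
t = 123/5 (t = 3*(9 - 4/5) = 3*(9 - 4*⅕) = 3*(9 - ⅘) = 3*(41/5) = 123/5 ≈ 24.600)
Z(p) = -69/5 (Z(p) = -(123/5 + 3)/2 = -½*138/5 = -69/5)
y(o) = -69/5
1/(A + y(851)) = 1/(315445 - 69/5) = 1/(1577156/5) = 5/1577156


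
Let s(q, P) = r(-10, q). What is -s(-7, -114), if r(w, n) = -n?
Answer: -7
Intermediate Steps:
s(q, P) = -q
-s(-7, -114) = -(-1)*(-7) = -1*7 = -7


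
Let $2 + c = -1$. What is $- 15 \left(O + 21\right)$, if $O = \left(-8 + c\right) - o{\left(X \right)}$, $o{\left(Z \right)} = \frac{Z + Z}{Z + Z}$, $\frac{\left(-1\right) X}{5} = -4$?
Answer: $-135$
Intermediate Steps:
$X = 20$ ($X = \left(-5\right) \left(-4\right) = 20$)
$c = -3$ ($c = -2 - 1 = -3$)
$o{\left(Z \right)} = 1$ ($o{\left(Z \right)} = \frac{2 Z}{2 Z} = 2 Z \frac{1}{2 Z} = 1$)
$O = -12$ ($O = \left(-8 - 3\right) - 1 = -11 - 1 = -12$)
$- 15 \left(O + 21\right) = - 15 \left(-12 + 21\right) = \left(-15\right) 9 = -135$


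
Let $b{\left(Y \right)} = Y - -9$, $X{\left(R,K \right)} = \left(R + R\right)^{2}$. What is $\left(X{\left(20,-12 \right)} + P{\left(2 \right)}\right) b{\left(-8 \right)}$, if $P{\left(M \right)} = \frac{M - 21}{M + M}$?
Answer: $\frac{6381}{4} \approx 1595.3$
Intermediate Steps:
$X{\left(R,K \right)} = 4 R^{2}$ ($X{\left(R,K \right)} = \left(2 R\right)^{2} = 4 R^{2}$)
$P{\left(M \right)} = \frac{-21 + M}{2 M}$
$b{\left(Y \right)} = 9 + Y$ ($b{\left(Y \right)} = Y + 9 = 9 + Y$)
$\left(X{\left(20,-12 \right)} + P{\left(2 \right)}\right) b{\left(-8 \right)} = \left(4 \cdot 20^{2} + \frac{-21 + 2}{2 \cdot 2}\right) \left(9 - 8\right) = \left(4 \cdot 400 + \frac{1}{2} \cdot \frac{1}{2} \left(-19\right)\right) 1 = \left(1600 - \frac{19}{4}\right) 1 = \frac{6381}{4} \cdot 1 = \frac{6381}{4}$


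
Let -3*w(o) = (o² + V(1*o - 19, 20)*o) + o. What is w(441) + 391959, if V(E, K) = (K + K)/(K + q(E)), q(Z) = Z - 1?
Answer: 980915/3 ≈ 3.2697e+5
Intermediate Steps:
q(Z) = -1 + Z
V(E, K) = 2*K/(-1 + E + K) (V(E, K) = (K + K)/(K + (-1 + E)) = (2*K)/(-1 + E + K) = 2*K/(-1 + E + K))
w(o) = -40/3 - o/3 - o²/3 (w(o) = -((o² + (2*20/(-1 + (1*o - 19) + 20))*o) + o)/3 = -((o² + (2*20/(-1 + (o - 19) + 20))*o) + o)/3 = -((o² + (2*20/(-1 + (-19 + o) + 20))*o) + o)/3 = -((o² + (2*20/o)*o) + o)/3 = -((o² + (40/o)*o) + o)/3 = -((o² + 40) + o)/3 = -((40 + o²) + o)/3 = -(40 + o + o²)/3 = -40/3 - o/3 - o²/3)
w(441) + 391959 = (-40/3 - ⅓*441*(1 + 441)) + 391959 = (-40/3 - ⅓*441*442) + 391959 = (-40/3 - 64974) + 391959 = -194962/3 + 391959 = 980915/3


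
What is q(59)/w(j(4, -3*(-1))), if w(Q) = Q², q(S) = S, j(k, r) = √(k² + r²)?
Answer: 59/25 ≈ 2.3600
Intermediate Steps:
q(59)/w(j(4, -3*(-1))) = 59/((√(4² + (-3*(-1))²))²) = 59/((√(16 + 3²))²) = 59/((√(16 + 9))²) = 59/((√25)²) = 59/(5²) = 59/25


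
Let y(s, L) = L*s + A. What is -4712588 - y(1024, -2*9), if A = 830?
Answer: -4694986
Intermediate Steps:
y(s, L) = 830 + L*s (y(s, L) = L*s + 830 = 830 + L*s)
-4712588 - y(1024, -2*9) = -4712588 - (830 - 2*9*1024) = -4712588 - (830 - 18*1024) = -4712588 - (830 - 18432) = -4712588 - 1*(-17602) = -4712588 + 17602 = -4694986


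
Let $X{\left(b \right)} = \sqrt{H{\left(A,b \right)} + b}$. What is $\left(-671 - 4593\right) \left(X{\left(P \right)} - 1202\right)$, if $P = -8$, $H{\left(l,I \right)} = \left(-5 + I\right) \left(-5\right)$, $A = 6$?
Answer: $6327328 - 5264 \sqrt{57} \approx 6.2876 \cdot 10^{6}$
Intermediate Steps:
$H{\left(l,I \right)} = 25 - 5 I$
$X{\left(b \right)} = \sqrt{25 - 4 b}$ ($X{\left(b \right)} = \sqrt{\left(25 - 5 b\right) + b} = \sqrt{25 - 4 b}$)
$\left(-671 - 4593\right) \left(X{\left(P \right)} - 1202\right) = \left(-671 - 4593\right) \left(\sqrt{25 - -32} - 1202\right) = - 5264 \left(\sqrt{25 + 32} - 1202\right) = - 5264 \left(\sqrt{57} - 1202\right) = - 5264 \left(-1202 + \sqrt{57}\right) = 6327328 - 5264 \sqrt{57}$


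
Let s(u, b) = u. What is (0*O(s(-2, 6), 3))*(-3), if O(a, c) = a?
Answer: 0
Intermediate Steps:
(0*O(s(-2, 6), 3))*(-3) = (0*(-2))*(-3) = 0*(-3) = 0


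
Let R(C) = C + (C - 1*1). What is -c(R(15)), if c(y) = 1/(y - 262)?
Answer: 1/233 ≈ 0.0042918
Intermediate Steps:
R(C) = -1 + 2*C (R(C) = C + (C - 1) = C + (-1 + C) = -1 + 2*C)
c(y) = 1/(-262 + y)
-c(R(15)) = -1/(-262 + (-1 + 2*15)) = -1/(-262 + (-1 + 30)) = -1/(-262 + 29) = -1/(-233) = -1*(-1/233) = 1/233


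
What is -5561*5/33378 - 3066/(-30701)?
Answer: -751304357/1024737978 ≈ -0.73317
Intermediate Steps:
-5561*5/33378 - 3066/(-30701) = -27805*1/33378 - 3066*(-1/30701) = -27805/33378 + 3066/30701 = -751304357/1024737978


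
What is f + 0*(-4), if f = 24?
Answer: 24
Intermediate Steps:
f + 0*(-4) = 24 + 0*(-4) = 24 + 0 = 24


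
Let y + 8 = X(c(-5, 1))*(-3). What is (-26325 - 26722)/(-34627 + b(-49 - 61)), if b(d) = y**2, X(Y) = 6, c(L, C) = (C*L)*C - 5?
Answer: 53047/33951 ≈ 1.5625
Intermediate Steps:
c(L, C) = -5 + L*C**2 (c(L, C) = L*C**2 - 5 = -5 + L*C**2)
y = -26 (y = -8 + 6*(-3) = -8 - 18 = -26)
b(d) = 676 (b(d) = (-26)**2 = 676)
(-26325 - 26722)/(-34627 + b(-49 - 61)) = (-26325 - 26722)/(-34627 + 676) = -53047/(-33951) = -53047*(-1/33951) = 53047/33951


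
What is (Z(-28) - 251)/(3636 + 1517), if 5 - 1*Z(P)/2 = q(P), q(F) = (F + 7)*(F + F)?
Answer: -2593/5153 ≈ -0.50320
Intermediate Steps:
q(F) = 2*F*(7 + F) (q(F) = (7 + F)*(2*F) = 2*F*(7 + F))
Z(P) = 10 - 4*P*(7 + P)
(Z(-28) - 251)/(3636 + 1517) = ((10 - 4*(-28)*(7 - 28)) - 251)/(3636 + 1517) = ((10 - 4*(-28)*(-21)) - 251)/5153 = ((10 - 2352) - 251)*(1/5153) = (-2342 - 251)*(1/5153) = -2593*1/5153 = -2593/5153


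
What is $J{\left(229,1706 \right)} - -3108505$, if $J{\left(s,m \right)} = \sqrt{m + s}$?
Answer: $3108505 + 3 \sqrt{215} \approx 3.1085 \cdot 10^{6}$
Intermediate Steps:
$J{\left(229,1706 \right)} - -3108505 = \sqrt{1706 + 229} - -3108505 = \sqrt{1935} + 3108505 = 3 \sqrt{215} + 3108505 = 3108505 + 3 \sqrt{215}$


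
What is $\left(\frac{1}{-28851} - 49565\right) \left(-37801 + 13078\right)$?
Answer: $\frac{11784628483656}{9617} \approx 1.2254 \cdot 10^{9}$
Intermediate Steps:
$\left(\frac{1}{-28851} - 49565\right) \left(-37801 + 13078\right) = \left(- \frac{1}{28851} - 49565\right) \left(-24723\right) = \left(- \frac{1429999816}{28851}\right) \left(-24723\right) = \frac{11784628483656}{9617}$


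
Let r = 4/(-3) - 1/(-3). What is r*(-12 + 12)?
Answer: 0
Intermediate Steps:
r = -1 (r = 4*(-⅓) - 1*(-⅓) = -4/3 + ⅓ = -1)
r*(-12 + 12) = -(-12 + 12) = -1*0 = 0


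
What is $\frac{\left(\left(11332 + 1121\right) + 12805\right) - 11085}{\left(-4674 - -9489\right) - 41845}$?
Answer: $- \frac{14173}{37030} \approx -0.38274$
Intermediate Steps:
$\frac{\left(\left(11332 + 1121\right) + 12805\right) - 11085}{\left(-4674 - -9489\right) - 41845} = \frac{\left(12453 + 12805\right) - 11085}{\left(-4674 + 9489\right) - 41845} = \frac{25258 - 11085}{4815 - 41845} = \frac{14173}{-37030} = 14173 \left(- \frac{1}{37030}\right) = - \frac{14173}{37030}$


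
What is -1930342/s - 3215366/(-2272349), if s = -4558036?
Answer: 9521082347267/5178724273282 ≈ 1.8385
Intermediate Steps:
-1930342/s - 3215366/(-2272349) = -1930342/(-4558036) - 3215366/(-2272349) = -1930342*(-1/4558036) - 3215366*(-1/2272349) = 965171/2279018 + 3215366/2272349 = 9521082347267/5178724273282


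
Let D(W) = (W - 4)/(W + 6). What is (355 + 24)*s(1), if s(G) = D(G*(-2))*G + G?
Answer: -379/2 ≈ -189.50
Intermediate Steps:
D(W) = (-4 + W)/(6 + W)
s(G) = G + G*(-4 - 2*G)/(6 - 2*G) (s(G) = ((-4 + G*(-2))/(6 + G*(-2)))*G + G = ((-4 - 2*G)/(6 - 2*G))*G + G = G*(-4 - 2*G)/(6 - 2*G) + G = G + G*(-4 - 2*G)/(6 - 2*G))
(355 + 24)*s(1) = (355 + 24)*(1*(-1 + 2*1)/(-3 + 1)) = 379*(1*(-1 + 2)/(-2)) = 379*(1*(-1/2)*1) = 379*(-1/2) = -379/2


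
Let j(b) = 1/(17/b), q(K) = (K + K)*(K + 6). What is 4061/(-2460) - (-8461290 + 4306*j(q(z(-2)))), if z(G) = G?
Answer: 354020562923/41820 ≈ 8.4653e+6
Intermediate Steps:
q(K) = 2*K*(6 + K) (q(K) = (2*K)*(6 + K) = 2*K*(6 + K))
j(b) = b/17
4061/(-2460) - (-8461290 + 4306*j(q(z(-2)))) = 4061/(-2460) - 4306/(1/(-1965 + (2*(-2)*(6 - 2))/17)) = 4061*(-1/2460) - 4306/(1/(-1965 + (2*(-2)*4)/17)) = -4061/2460 - 4306/(1/(-1965 + (1/17)*(-16))) = -4061/2460 - 4306/(1/(-1965 - 16/17)) = -4061/2460 - 4306/(1/(-33421/17)) = -4061/2460 - 4306/(-17/33421) = -4061/2460 - 4306*(-33421/17) = -4061/2460 + 143910826/17 = 354020562923/41820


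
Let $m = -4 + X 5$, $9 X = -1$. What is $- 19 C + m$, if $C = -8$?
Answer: $\frac{1327}{9} \approx 147.44$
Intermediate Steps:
$X = - \frac{1}{9}$ ($X = \frac{1}{9} \left(-1\right) = - \frac{1}{9} \approx -0.11111$)
$m = - \frac{41}{9}$ ($m = -4 - \frac{5}{9} = - \frac{41}{9} \approx -4.5556$)
$- 19 C + m = \left(-19\right) \left(-8\right) - \frac{41}{9} = 152 - \frac{41}{9} = \frac{1327}{9}$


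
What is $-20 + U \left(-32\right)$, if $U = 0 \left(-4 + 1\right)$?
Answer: $-20$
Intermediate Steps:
$U = 0$ ($U = 0 \left(-3\right) = 0$)
$-20 + U \left(-32\right) = -20 + 0 \left(-32\right) = -20 + 0 = -20$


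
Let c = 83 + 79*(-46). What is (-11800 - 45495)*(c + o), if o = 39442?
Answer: -2056374845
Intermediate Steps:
c = -3551 (c = 83 - 3634 = -3551)
(-11800 - 45495)*(c + o) = (-11800 - 45495)*(-3551 + 39442) = -57295*35891 = -2056374845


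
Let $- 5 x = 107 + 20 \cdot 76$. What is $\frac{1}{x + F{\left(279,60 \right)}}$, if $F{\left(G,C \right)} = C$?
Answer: $- \frac{5}{1327} \approx -0.0037679$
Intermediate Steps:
$x = - \frac{1627}{5}$ ($x = - \frac{107 + 20 \cdot 76}{5} = - \frac{107 + 1520}{5} = \left(- \frac{1}{5}\right) 1627 = - \frac{1627}{5} \approx -325.4$)
$\frac{1}{x + F{\left(279,60 \right)}} = \frac{1}{- \frac{1627}{5} + 60} = \frac{1}{- \frac{1327}{5}} = - \frac{5}{1327}$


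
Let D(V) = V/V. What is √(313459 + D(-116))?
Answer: 2*√78365 ≈ 559.88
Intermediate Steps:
D(V) = 1
√(313459 + D(-116)) = √(313459 + 1) = √313460 = 2*√78365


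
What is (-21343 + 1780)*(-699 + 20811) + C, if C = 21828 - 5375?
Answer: -393434603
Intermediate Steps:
C = 16453
(-21343 + 1780)*(-699 + 20811) + C = (-21343 + 1780)*(-699 + 20811) + 16453 = -19563*20112 + 16453 = -393451056 + 16453 = -393434603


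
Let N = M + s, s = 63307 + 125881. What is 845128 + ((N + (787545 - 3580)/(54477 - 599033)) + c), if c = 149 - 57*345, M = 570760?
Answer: 863425427395/544556 ≈ 1.5856e+6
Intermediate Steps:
s = 189188
N = 759948 (N = 570760 + 189188 = 759948)
c = -19516 (c = 149 - 19665 = -19516)
845128 + ((N + (787545 - 3580)/(54477 - 599033)) + c) = 845128 + ((759948 + (787545 - 3580)/(54477 - 599033)) - 19516) = 845128 + ((759948 + 783965/(-544556)) - 19516) = 845128 + ((759948 + 783965*(-1/544556)) - 19516) = 845128 + ((759948 - 783965/544556) - 19516) = 845128 + (413833459123/544556 - 19516) = 845128 + 403205904227/544556 = 863425427395/544556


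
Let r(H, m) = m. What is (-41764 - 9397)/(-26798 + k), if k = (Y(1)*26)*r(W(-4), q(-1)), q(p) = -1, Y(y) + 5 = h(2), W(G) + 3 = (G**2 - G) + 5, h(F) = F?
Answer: 51161/26720 ≈ 1.9147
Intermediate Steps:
W(G) = 2 + G**2 - G (W(G) = -3 + ((G**2 - G) + 5) = -3 + (5 + G**2 - G) = 2 + G**2 - G)
Y(y) = -3 (Y(y) = -5 + 2 = -3)
k = 78 (k = -3*26*(-1) = -78*(-1) = 78)
(-41764 - 9397)/(-26798 + k) = (-41764 - 9397)/(-26798 + 78) = -51161/(-26720) = -51161*(-1/26720) = 51161/26720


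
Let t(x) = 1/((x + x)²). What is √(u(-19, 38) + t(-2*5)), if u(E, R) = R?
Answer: 3*√1689/20 ≈ 6.1646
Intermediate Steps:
t(x) = 1/(4*x²) (t(x) = 1/((2*x)²) = 1/(4*x²))
√(u(-19, 38) + t(-2*5)) = √(38 + 1/(4*(-2*5)²)) = √(38 + (¼)/(-10)²) = √(38 + (¼)*(1/100)) = √(38 + 1/400) = √(15201/400) = 3*√1689/20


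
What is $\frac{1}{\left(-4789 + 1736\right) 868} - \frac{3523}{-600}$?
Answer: $\frac{2333990873}{397500600} \approx 5.8717$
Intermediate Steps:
$\frac{1}{\left(-4789 + 1736\right) 868} - \frac{3523}{-600} = \frac{1}{-3053} \cdot \frac{1}{868} - - \frac{3523}{600} = \left(- \frac{1}{3053}\right) \frac{1}{868} + \frac{3523}{600} = - \frac{1}{2650004} + \frac{3523}{600} = \frac{2333990873}{397500600}$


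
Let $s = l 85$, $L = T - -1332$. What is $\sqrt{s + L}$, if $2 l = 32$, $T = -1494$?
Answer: $\sqrt{1198} \approx 34.612$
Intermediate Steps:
$L = -162$ ($L = -1494 - -1332 = -1494 + 1332 = -162$)
$l = 16$ ($l = \frac{1}{2} \cdot 32 = 16$)
$s = 1360$ ($s = 16 \cdot 85 = 1360$)
$\sqrt{s + L} = \sqrt{1360 - 162} = \sqrt{1198}$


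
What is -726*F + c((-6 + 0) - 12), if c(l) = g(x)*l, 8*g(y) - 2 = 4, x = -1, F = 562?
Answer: -816051/2 ≈ -4.0803e+5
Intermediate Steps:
g(y) = ¾ (g(y) = ¼ + (⅛)*4 = ¼ + ½ = ¾)
c(l) = 3*l/4
-726*F + c((-6 + 0) - 12) = -726*562 + 3*((-6 + 0) - 12)/4 = -408012 + 3*(-6 - 12)/4 = -408012 + (¾)*(-18) = -408012 - 27/2 = -816051/2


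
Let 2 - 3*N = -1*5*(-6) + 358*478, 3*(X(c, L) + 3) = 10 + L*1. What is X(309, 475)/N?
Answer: -119/42788 ≈ -0.0027812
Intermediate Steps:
X(c, L) = 1/3 + L/3 (X(c, L) = -3 + (10 + L*1)/3 = -3 + (10 + L)/3 = -3 + (10/3 + L/3) = 1/3 + L/3)
N = -171152/3 (N = 2/3 - (-1*5*(-6) + 358*478)/3 = 2/3 - (-5*(-6) + 171124)/3 = 2/3 - (30 + 171124)/3 = 2/3 - 1/3*171154 = 2/3 - 171154/3 = -171152/3 ≈ -57051.)
X(309, 475)/N = (1/3 + (1/3)*475)/(-171152/3) = (1/3 + 475/3)*(-3/171152) = (476/3)*(-3/171152) = -119/42788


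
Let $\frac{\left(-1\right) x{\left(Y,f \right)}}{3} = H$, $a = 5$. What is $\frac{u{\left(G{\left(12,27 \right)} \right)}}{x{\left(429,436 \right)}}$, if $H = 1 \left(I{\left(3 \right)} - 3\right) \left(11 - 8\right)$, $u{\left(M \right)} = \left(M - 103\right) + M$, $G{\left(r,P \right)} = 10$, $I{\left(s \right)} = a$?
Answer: $\frac{83}{18} \approx 4.6111$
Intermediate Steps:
$I{\left(s \right)} = 5$
$u{\left(M \right)} = -103 + 2 M$ ($u{\left(M \right)} = \left(-103 + M\right) + M = -103 + 2 M$)
$H = 6$ ($H = 1 \left(5 - 3\right) \left(11 - 8\right) = 1 \cdot 2 \cdot 3 = 2 \cdot 3 = 6$)
$x{\left(Y,f \right)} = -18$ ($x{\left(Y,f \right)} = \left(-3\right) 6 = -18$)
$\frac{u{\left(G{\left(12,27 \right)} \right)}}{x{\left(429,436 \right)}} = \frac{-103 + 2 \cdot 10}{-18} = \left(-103 + 20\right) \left(- \frac{1}{18}\right) = \left(-83\right) \left(- \frac{1}{18}\right) = \frac{83}{18}$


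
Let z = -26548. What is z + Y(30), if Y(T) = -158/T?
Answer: -398299/15 ≈ -26553.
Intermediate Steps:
z + Y(30) = -26548 - 158/30 = -26548 - 158*1/30 = -26548 - 79/15 = -398299/15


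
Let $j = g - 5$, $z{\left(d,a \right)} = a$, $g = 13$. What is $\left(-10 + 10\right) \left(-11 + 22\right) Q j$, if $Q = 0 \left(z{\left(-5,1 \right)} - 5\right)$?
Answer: $0$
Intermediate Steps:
$j = 8$ ($j = 13 - 5 = 8$)
$Q = 0$ ($Q = 0 \left(1 - 5\right) = 0 \left(-4\right) = 0$)
$\left(-10 + 10\right) \left(-11 + 22\right) Q j = \left(-10 + 10\right) \left(-11 + 22\right) 0 \cdot 8 = 0 \cdot 11 \cdot 0 \cdot 8 = 0 \cdot 0 \cdot 8 = 0 \cdot 8 = 0$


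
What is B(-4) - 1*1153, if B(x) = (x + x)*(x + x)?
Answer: -1089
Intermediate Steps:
B(x) = 4*x² (B(x) = (2*x)*(2*x) = 4*x²)
B(-4) - 1*1153 = 4*(-4)² - 1*1153 = 4*16 - 1153 = 64 - 1153 = -1089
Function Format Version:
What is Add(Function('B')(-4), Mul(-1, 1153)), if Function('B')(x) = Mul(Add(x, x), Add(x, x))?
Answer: -1089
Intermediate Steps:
Function('B')(x) = Mul(4, Pow(x, 2)) (Function('B')(x) = Mul(Mul(2, x), Mul(2, x)) = Mul(4, Pow(x, 2)))
Add(Function('B')(-4), Mul(-1, 1153)) = Add(Mul(4, Pow(-4, 2)), Mul(-1, 1153)) = Add(Mul(4, 16), -1153) = Add(64, -1153) = -1089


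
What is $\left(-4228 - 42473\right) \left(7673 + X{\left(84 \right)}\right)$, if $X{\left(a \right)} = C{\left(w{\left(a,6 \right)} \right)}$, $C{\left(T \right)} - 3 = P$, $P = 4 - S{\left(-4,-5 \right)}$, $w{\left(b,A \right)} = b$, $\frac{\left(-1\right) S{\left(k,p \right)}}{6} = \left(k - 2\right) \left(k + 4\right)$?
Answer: $-358663680$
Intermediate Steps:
$S{\left(k,p \right)} = - 6 \left(-2 + k\right) \left(4 + k\right)$ ($S{\left(k,p \right)} = - 6 \left(k - 2\right) \left(k + 4\right) = - 6 \left(-2 + k\right) \left(4 + k\right)$)
$P = 4$ ($P = 4 - \left(48 - -48 - 6 \left(-4\right)^{2}\right) = 4 - \left(48 + 48 - 96\right) = 4 - 0 = 4 + 0 = 4$)
$C{\left(T \right)} = 7$ ($C{\left(T \right)} = 3 + 4 = 7$)
$X{\left(a \right)} = 7$
$\left(-4228 - 42473\right) \left(7673 + X{\left(84 \right)}\right) = \left(-4228 - 42473\right) \left(7673 + 7\right) = \left(-46701\right) 7680 = -358663680$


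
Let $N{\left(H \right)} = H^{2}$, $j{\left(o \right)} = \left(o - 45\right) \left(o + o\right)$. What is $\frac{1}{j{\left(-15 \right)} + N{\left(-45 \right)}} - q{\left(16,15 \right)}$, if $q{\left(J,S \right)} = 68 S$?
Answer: $- \frac{3901499}{3825} \approx -1020.0$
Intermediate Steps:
$j{\left(o \right)} = 2 o \left(-45 + o\right)$ ($j{\left(o \right)} = \left(-45 + o\right) 2 o = 2 o \left(-45 + o\right)$)
$\frac{1}{j{\left(-15 \right)} + N{\left(-45 \right)}} - q{\left(16,15 \right)} = \frac{1}{2 \left(-15\right) \left(-45 - 15\right) + \left(-45\right)^{2}} - 68 \cdot 15 = \frac{1}{2 \left(-15\right) \left(-60\right) + 2025} - 1020 = \frac{1}{1800 + 2025} - 1020 = \frac{1}{3825} - 1020 = - \frac{3901499}{3825}$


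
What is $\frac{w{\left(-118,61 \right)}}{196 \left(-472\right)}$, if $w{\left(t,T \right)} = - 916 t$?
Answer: $- \frac{229}{196} \approx -1.1684$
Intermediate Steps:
$\frac{w{\left(-118,61 \right)}}{196 \left(-472\right)} = \frac{\left(-916\right) \left(-118\right)}{196 \left(-472\right)} = \frac{108088}{-92512} = 108088 \left(- \frac{1}{92512}\right) = - \frac{229}{196}$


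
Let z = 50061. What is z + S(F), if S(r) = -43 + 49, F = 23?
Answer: 50067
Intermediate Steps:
S(r) = 6
z + S(F) = 50061 + 6 = 50067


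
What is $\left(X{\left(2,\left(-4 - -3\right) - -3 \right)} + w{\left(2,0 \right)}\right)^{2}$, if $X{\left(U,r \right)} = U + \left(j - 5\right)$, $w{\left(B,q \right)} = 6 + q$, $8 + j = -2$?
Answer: $49$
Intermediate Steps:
$j = -10$ ($j = -8 - 2 = -10$)
$X{\left(U,r \right)} = -15 + U$ ($X{\left(U,r \right)} = U - 15 = -15 + U$)
$\left(X{\left(2,\left(-4 - -3\right) - -3 \right)} + w{\left(2,0 \right)}\right)^{2} = \left(\left(-15 + 2\right) + \left(6 + 0\right)\right)^{2} = \left(-13 + 6\right)^{2} = \left(-7\right)^{2} = 49$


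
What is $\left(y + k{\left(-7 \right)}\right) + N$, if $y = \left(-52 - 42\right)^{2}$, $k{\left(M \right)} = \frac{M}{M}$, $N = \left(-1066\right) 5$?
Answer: $3507$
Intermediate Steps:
$N = -5330$
$k{\left(M \right)} = 1$
$y = 8836$ ($y = \left(-94\right)^{2} = 8836$)
$\left(y + k{\left(-7 \right)}\right) + N = \left(8836 + 1\right) - 5330 = 8837 - 5330 = 3507$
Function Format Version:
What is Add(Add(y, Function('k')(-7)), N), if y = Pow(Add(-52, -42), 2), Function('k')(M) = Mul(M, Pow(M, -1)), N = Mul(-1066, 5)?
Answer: 3507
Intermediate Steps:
N = -5330
Function('k')(M) = 1
y = 8836 (y = Pow(-94, 2) = 8836)
Add(Add(y, Function('k')(-7)), N) = Add(Add(8836, 1), -5330) = Add(8837, -5330) = 3507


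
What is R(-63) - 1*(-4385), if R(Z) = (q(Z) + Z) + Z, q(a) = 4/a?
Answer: 268313/63 ≈ 4258.9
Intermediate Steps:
R(Z) = 2*Z + 4/Z (R(Z) = (4/Z + Z) + Z = (Z + 4/Z) + Z = 2*Z + 4/Z)
R(-63) - 1*(-4385) = (2*(-63) + 4/(-63)) - 1*(-4385) = (-126 + 4*(-1/63)) + 4385 = (-126 - 4/63) + 4385 = -7942/63 + 4385 = 268313/63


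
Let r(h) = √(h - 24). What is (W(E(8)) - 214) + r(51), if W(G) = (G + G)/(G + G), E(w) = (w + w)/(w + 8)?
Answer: -213 + 3*√3 ≈ -207.80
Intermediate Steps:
r(h) = √(-24 + h)
E(w) = 2*w/(8 + w) (E(w) = (2*w)/(8 + w) = 2*w/(8 + w))
W(G) = 1 (W(G) = (2*G)/((2*G)) = (2*G)*(1/(2*G)) = 1)
(W(E(8)) - 214) + r(51) = (1 - 214) + √(-24 + 51) = -213 + √27 = -213 + 3*√3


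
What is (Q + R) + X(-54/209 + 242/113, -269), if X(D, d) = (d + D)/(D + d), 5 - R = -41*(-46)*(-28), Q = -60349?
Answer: -7535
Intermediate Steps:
R = 52813 (R = 5 - (-41*(-46))*(-28) = 5 - 1886*(-28) = 5 - 1*(-52808) = 5 + 52808 = 52813)
X(D, d) = 1 (X(D, d) = (D + d)/(D + d) = 1)
(Q + R) + X(-54/209 + 242/113, -269) = (-60349 + 52813) + 1 = -7536 + 1 = -7535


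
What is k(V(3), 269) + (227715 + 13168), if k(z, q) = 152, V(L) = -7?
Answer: 241035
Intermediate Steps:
k(V(3), 269) + (227715 + 13168) = 152 + (227715 + 13168) = 152 + 240883 = 241035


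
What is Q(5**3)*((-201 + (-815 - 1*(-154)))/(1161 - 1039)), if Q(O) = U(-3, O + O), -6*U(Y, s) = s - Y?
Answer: 109043/366 ≈ 297.93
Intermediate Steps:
U(Y, s) = -s/6 + Y/6 (U(Y, s) = -(s - Y)/6 = -s/6 + Y/6)
Q(O) = -1/2 - O/3 (Q(O) = -(O + O)/6 + (1/6)*(-3) = -O/3 - 1/2 = -1/2 - O/3)
Q(5**3)*((-201 + (-815 - 1*(-154)))/(1161 - 1039)) = (-1/2 - 1/3*5**3)*((-201 + (-815 - 1*(-154)))/(1161 - 1039)) = (-1/2 - 1/3*125)*((-201 + (-815 + 154))/122) = (-1/2 - 125/3)*((-201 - 661)*(1/122)) = -(-109043)/(3*122) = -253/6*(-431/61) = 109043/366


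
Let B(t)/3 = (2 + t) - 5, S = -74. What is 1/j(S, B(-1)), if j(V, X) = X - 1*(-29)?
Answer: 1/17 ≈ 0.058824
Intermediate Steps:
B(t) = -9 + 3*t (B(t) = 3*((2 + t) - 5) = 3*(-3 + t) = -9 + 3*t)
j(V, X) = 29 + X (j(V, X) = X + 29 = 29 + X)
1/j(S, B(-1)) = 1/(29 + (-9 + 3*(-1))) = 1/(29 + (-9 - 3)) = 1/(29 - 12) = 1/17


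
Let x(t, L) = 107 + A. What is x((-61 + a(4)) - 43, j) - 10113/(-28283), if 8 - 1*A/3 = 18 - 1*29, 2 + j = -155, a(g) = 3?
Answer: 4648525/28283 ≈ 164.36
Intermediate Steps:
j = -157 (j = -2 - 155 = -157)
A = 57 (A = 24 - 3*(18 - 1*29) = 24 - 3*(18 - 29) = 24 - 3*(-11) = 24 + 33 = 57)
x(t, L) = 164 (x(t, L) = 107 + 57 = 164)
x((-61 + a(4)) - 43, j) - 10113/(-28283) = 164 - 10113/(-28283) = 164 - 10113*(-1)/28283 = 164 - 1*(-10113/28283) = 164 + 10113/28283 = 4648525/28283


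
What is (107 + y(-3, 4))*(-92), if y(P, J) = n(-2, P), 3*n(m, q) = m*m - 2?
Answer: -29716/3 ≈ -9905.3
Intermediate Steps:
n(m, q) = -⅔ + m²/3 (n(m, q) = (m*m - 2)/3 = (m² - 2)/3 = (-2 + m²)/3 = -⅔ + m²/3)
y(P, J) = ⅔ (y(P, J) = -⅔ + (⅓)*(-2)² = -⅔ + (⅓)*4 = -⅔ + 4/3 = ⅔)
(107 + y(-3, 4))*(-92) = (107 + ⅔)*(-92) = (323/3)*(-92) = -29716/3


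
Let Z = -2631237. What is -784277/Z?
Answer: 784277/2631237 ≈ 0.29806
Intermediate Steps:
-784277/Z = -784277/(-2631237) = -784277*(-1/2631237) = 784277/2631237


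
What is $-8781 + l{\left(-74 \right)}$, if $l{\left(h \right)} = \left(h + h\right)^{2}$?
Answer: $13123$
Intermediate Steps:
$l{\left(h \right)} = 4 h^{2}$ ($l{\left(h \right)} = \left(2 h\right)^{2} = 4 h^{2}$)
$-8781 + l{\left(-74 \right)} = -8781 + 4 \left(-74\right)^{2} = -8781 + 4 \cdot 5476 = -8781 + 21904 = 13123$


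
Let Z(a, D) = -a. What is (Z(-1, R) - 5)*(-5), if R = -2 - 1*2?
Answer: 20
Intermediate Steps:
R = -4 (R = -2 - 2 = -4)
(Z(-1, R) - 5)*(-5) = (-1*(-1) - 5)*(-5) = (1 - 5)*(-5) = -4*(-5) = 20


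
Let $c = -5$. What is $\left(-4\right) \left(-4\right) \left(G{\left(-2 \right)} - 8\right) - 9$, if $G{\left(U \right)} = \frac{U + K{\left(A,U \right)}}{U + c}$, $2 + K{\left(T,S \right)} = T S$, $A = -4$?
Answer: $- \frac{1023}{7} \approx -146.14$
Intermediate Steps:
$K{\left(T,S \right)} = -2 + S T$ ($K{\left(T,S \right)} = -2 + T S = -2 + S T$)
$G{\left(U \right)} = \frac{-2 - 3 U}{-5 + U}$ ($G{\left(U \right)} = \frac{U + \left(-2 + U \left(-4\right)\right)}{U - 5} = \frac{U - \left(2 + 4 U\right)}{-5 + U} = \frac{-2 - 3 U}{-5 + U}$)
$\left(-4\right) \left(-4\right) \left(G{\left(-2 \right)} - 8\right) - 9 = \left(-4\right) \left(-4\right) \left(\frac{-2 - -6}{-5 - 2} - 8\right) - 9 = 16 \left(\frac{-2 + 6}{-7} - 8\right) - 9 = 16 \left(\left(- \frac{1}{7}\right) 4 - 8\right) - 9 = 16 \left(- \frac{4}{7} - 8\right) - 9 = 16 \left(- \frac{60}{7}\right) - 9 = - \frac{960}{7} - 9 = - \frac{1023}{7}$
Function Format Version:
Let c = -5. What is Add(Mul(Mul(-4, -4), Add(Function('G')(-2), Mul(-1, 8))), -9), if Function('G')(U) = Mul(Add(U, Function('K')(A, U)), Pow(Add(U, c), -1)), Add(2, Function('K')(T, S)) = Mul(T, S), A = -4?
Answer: Rational(-1023, 7) ≈ -146.14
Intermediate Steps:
Function('K')(T, S) = Add(-2, Mul(S, T)) (Function('K')(T, S) = Add(-2, Mul(T, S)) = Add(-2, Mul(S, T)))
Function('G')(U) = Mul(Pow(Add(-5, U), -1), Add(-2, Mul(-3, U))) (Function('G')(U) = Mul(Add(U, Add(-2, Mul(U, -4))), Pow(Add(U, -5), -1)) = Mul(Add(U, Add(-2, Mul(-4, U))), Pow(Add(-5, U), -1)) = Mul(Add(-2, Mul(-3, U)), Pow(Add(-5, U), -1)) = Mul(Pow(Add(-5, U), -1), Add(-2, Mul(-3, U))))
Add(Mul(Mul(-4, -4), Add(Function('G')(-2), Mul(-1, 8))), -9) = Add(Mul(Mul(-4, -4), Add(Mul(Pow(Add(-5, -2), -1), Add(-2, Mul(-3, -2))), Mul(-1, 8))), -9) = Add(Mul(16, Add(Mul(Pow(-7, -1), Add(-2, 6)), -8)), -9) = Add(Mul(16, Add(Mul(Rational(-1, 7), 4), -8)), -9) = Add(Mul(16, Add(Rational(-4, 7), -8)), -9) = Add(Mul(16, Rational(-60, 7)), -9) = Add(Rational(-960, 7), -9) = Rational(-1023, 7)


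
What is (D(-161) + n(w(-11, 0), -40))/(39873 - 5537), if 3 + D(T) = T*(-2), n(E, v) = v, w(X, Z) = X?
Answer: 279/34336 ≈ 0.0081256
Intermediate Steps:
D(T) = -3 - 2*T (D(T) = -3 + T*(-2) = -3 - 2*T)
(D(-161) + n(w(-11, 0), -40))/(39873 - 5537) = ((-3 - 2*(-161)) - 40)/(39873 - 5537) = ((-3 + 322) - 40)/34336 = (319 - 40)*(1/34336) = 279*(1/34336) = 279/34336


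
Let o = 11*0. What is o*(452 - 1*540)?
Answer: 0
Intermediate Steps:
o = 0
o*(452 - 1*540) = 0*(452 - 1*540) = 0*(452 - 540) = 0*(-88) = 0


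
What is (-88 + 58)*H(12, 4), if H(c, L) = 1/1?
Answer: -30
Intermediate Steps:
H(c, L) = 1
(-88 + 58)*H(12, 4) = (-88 + 58)*1 = -30*1 = -30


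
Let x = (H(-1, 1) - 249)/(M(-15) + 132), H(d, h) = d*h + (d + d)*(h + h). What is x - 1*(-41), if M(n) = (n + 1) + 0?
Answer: 2292/59 ≈ 38.847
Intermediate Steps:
M(n) = 1 + n (M(n) = (1 + n) + 0 = 1 + n)
H(d, h) = 5*d*h (H(d, h) = d*h + (2*d)*(2*h) = d*h + 4*d*h = 5*d*h)
x = -127/59 (x = (5*(-1)*1 - 249)/((1 - 15) + 132) = (-5 - 249)/(-14 + 132) = -254/118 = -254*1/118 = -127/59 ≈ -2.1525)
x - 1*(-41) = -127/59 - 1*(-41) = -127/59 + 41 = 2292/59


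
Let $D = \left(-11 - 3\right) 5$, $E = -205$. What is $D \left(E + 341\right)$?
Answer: $-9520$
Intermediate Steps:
$D = -70$ ($D = \left(-14\right) 5 = -70$)
$D \left(E + 341\right) = - 70 \left(-205 + 341\right) = \left(-70\right) 136 = -9520$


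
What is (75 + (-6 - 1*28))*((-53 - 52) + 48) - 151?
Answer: -2488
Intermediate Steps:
(75 + (-6 - 1*28))*((-53 - 52) + 48) - 151 = (75 + (-6 - 28))*(-105 + 48) - 151 = (75 - 34)*(-57) - 151 = 41*(-57) - 151 = -2337 - 151 = -2488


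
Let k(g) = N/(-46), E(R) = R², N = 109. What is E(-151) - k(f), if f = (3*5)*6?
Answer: 1048955/46 ≈ 22803.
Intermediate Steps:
f = 90 (f = 15*6 = 90)
k(g) = -109/46 (k(g) = 109/(-46) = 109*(-1/46) = -109/46)
E(-151) - k(f) = (-151)² - 1*(-109/46) = 22801 + 109/46 = 1048955/46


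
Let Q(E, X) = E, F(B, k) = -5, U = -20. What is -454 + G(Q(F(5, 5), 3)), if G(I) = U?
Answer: -474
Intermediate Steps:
G(I) = -20
-454 + G(Q(F(5, 5), 3)) = -454 - 20 = -474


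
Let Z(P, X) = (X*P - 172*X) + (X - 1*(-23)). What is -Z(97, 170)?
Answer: 12557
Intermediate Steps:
Z(P, X) = 23 - 171*X + P*X (Z(P, X) = (P*X - 172*X) + (X + 23) = (-172*X + P*X) + (23 + X) = 23 - 171*X + P*X)
-Z(97, 170) = -(23 - 171*170 + 97*170) = -(23 - 29070 + 16490) = -1*(-12557) = 12557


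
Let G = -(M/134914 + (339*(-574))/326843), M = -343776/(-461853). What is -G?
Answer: -2020771011509174/3394288286089701 ≈ -0.59534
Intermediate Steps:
M = 114592/153951 (M = -343776*(-1/461853) = 114592/153951 ≈ 0.74434)
G = 2020771011509174/3394288286089701 (G = -((114592/153951)/134914 + (339*(-574))/326843) = -((114592/153951)*(1/134914) - 194586*1/326843) = -(57296/10385072607 - 194586/326843) = -1*(-2020771011509174/3394288286089701) = 2020771011509174/3394288286089701 ≈ 0.59534)
-G = -1*2020771011509174/3394288286089701 = -2020771011509174/3394288286089701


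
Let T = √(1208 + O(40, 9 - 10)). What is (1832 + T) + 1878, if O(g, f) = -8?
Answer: 3710 + 20*√3 ≈ 3744.6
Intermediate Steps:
T = 20*√3 (T = √(1208 - 8) = √1200 = 20*√3 ≈ 34.641)
(1832 + T) + 1878 = (1832 + 20*√3) + 1878 = 3710 + 20*√3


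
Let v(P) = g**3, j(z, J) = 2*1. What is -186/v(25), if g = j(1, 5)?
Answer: -93/4 ≈ -23.250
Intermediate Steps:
j(z, J) = 2
g = 2
v(P) = 8 (v(P) = 2**3 = 8)
-186/v(25) = -186/8 = -186*1/8 = -93/4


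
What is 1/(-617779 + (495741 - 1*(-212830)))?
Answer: 1/90792 ≈ 1.1014e-5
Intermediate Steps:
1/(-617779 + (495741 - 1*(-212830))) = 1/(-617779 + (495741 + 212830)) = 1/(-617779 + 708571) = 1/90792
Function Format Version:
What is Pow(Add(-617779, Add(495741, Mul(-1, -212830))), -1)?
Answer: Rational(1, 90792) ≈ 1.1014e-5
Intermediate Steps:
Pow(Add(-617779, Add(495741, Mul(-1, -212830))), -1) = Pow(Add(-617779, Add(495741, 212830)), -1) = Pow(Add(-617779, 708571), -1) = Pow(90792, -1) = Rational(1, 90792)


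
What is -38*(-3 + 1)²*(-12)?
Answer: 1824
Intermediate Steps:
-38*(-3 + 1)²*(-12) = -38*(-2)²*(-12) = -38*4*(-12) = -152*(-12) = 1824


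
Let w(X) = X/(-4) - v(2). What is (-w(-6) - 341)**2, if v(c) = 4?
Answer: 458329/4 ≈ 1.1458e+5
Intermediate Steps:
w(X) = -4 - X/4 (w(X) = X/(-4) - 1*4 = X*(-1/4) - 4 = -X/4 - 4 = -4 - X/4)
(-w(-6) - 341)**2 = (-(-4 - 1/4*(-6)) - 341)**2 = (-(-4 + 3/2) - 341)**2 = (-1*(-5/2) - 341)**2 = (5/2 - 341)**2 = (-677/2)**2 = 458329/4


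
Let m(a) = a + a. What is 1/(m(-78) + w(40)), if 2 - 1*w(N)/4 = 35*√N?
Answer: 37/190524 - 35*√10/95262 ≈ -0.00096764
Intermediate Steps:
m(a) = 2*a
w(N) = 8 - 140*√N
1/(m(-78) + w(40)) = 1/(2*(-78) + (8 - 280*√10)) = 1/(-156 + (8 - 280*√10)) = 1/(-148 - 280*√10)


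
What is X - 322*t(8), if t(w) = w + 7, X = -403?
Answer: -5233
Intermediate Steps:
t(w) = 7 + w
X - 322*t(8) = -403 - 322*(7 + 8) = -403 - 322*15 = -403 - 4830 = -5233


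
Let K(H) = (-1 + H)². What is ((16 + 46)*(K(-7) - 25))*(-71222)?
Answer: -172214796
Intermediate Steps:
((16 + 46)*(K(-7) - 25))*(-71222) = ((16 + 46)*((-1 - 7)² - 25))*(-71222) = (62*((-8)² - 25))*(-71222) = (62*(64 - 25))*(-71222) = (62*39)*(-71222) = 2418*(-71222) = -172214796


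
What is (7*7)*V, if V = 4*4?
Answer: 784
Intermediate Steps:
V = 16
(7*7)*V = (7*7)*16 = 49*16 = 784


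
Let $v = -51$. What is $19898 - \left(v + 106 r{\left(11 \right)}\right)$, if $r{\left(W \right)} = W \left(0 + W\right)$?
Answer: $7123$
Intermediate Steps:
$r{\left(W \right)} = W^{2}$ ($r{\left(W \right)} = W W = W^{2}$)
$19898 - \left(v + 106 r{\left(11 \right)}\right) = 19898 - \left(-51 + 106 \cdot 11^{2}\right) = 19898 - \left(-51 + 106 \cdot 121\right) = 19898 - \left(-51 + 12826\right) = 19898 - 12775 = 7123$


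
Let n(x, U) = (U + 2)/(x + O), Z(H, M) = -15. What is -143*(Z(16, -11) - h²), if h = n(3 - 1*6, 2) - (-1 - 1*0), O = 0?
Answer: 19448/9 ≈ 2160.9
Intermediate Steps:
n(x, U) = (2 + U)/x (n(x, U) = (U + 2)/(x + 0) = (2 + U)/x)
h = -⅓ (h = (2 + 2)/(3 - 1*6) - (-1 - 1*0) = 4/(3 - 6) - (-1 + 0) = 4/(-3) - 1*(-1) = -⅓*4 + 1 = -4/3 + 1 = -⅓ ≈ -0.33333)
-143*(Z(16, -11) - h²) = -143*(-15 - (-⅓)²) = -143*(-15 - 1*⅑) = -143*(-15 - ⅑) = -143*(-136/9) = 19448/9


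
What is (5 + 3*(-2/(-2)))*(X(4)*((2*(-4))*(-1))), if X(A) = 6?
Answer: 384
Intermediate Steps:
(5 + 3*(-2/(-2)))*(X(4)*((2*(-4))*(-1))) = (5 + 3*(-2/(-2)))*(6*((2*(-4))*(-1))) = (5 + 3*(-2*(-½)))*(6*(-8*(-1))) = (5 + 3*1)*(6*8) = (5 + 3)*48 = 8*48 = 384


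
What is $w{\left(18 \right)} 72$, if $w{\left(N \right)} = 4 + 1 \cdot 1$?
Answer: $360$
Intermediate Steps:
$w{\left(N \right)} = 5$ ($w{\left(N \right)} = 4 + 1 = 5$)
$w{\left(18 \right)} 72 = 5 \cdot 72 = 360$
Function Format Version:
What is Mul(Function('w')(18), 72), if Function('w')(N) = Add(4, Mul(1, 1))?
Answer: 360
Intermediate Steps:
Function('w')(N) = 5 (Function('w')(N) = Add(4, 1) = 5)
Mul(Function('w')(18), 72) = Mul(5, 72) = 360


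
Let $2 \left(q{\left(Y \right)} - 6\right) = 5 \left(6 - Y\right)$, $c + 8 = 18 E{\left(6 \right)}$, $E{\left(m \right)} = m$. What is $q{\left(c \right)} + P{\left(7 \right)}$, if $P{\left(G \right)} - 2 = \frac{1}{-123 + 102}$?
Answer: $- \frac{4768}{21} \approx -227.05$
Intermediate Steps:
$P{\left(G \right)} = \frac{41}{21}$ ($P{\left(G \right)} = 2 + \frac{1}{-123 + 102} = 2 + \frac{1}{-21} = 2 - \frac{1}{21} = \frac{41}{21}$)
$c = 100$ ($c = -8 + 18 \cdot 6 = -8 + 108 = 100$)
$q{\left(Y \right)} = 21 - \frac{5 Y}{2}$ ($q{\left(Y \right)} = 6 + \frac{5 \left(6 - Y\right)}{2} = 6 + \frac{30 - 5 Y}{2} = 6 - \left(-15 + \frac{5 Y}{2}\right) = 21 - \frac{5 Y}{2}$)
$q{\left(c \right)} + P{\left(7 \right)} = \left(21 - 250\right) + \frac{41}{21} = -229 + \frac{41}{21} = - \frac{4768}{21}$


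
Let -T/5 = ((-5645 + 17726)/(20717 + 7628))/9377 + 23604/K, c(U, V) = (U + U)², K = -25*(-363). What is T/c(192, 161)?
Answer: -418256128889/4742290960957440 ≈ -8.8197e-5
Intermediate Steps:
K = 9075
c(U, V) = 4*U² (c(U, V) = (2*U)² = 4*U²)
T = -418256128889/32160718865 (T = -5*(((-5645 + 17726)/(20717 + 7628))/9377 + 23604/9075) = -5*((12081/28345)*(1/9377) + 23604*(1/9075)) = -5*((12081*(1/28345))*(1/9377) + 7868/3025) = -5*((12081/28345)*(1/9377) + 7868/3025) = -5*(12081/265791065 + 7868/3025) = -5*418256128889/160803594325 = -418256128889/32160718865 ≈ -13.005)
T/c(192, 161) = -418256128889/(32160718865*(4*192²)) = -418256128889/(32160718865*(4*36864)) = -418256128889/32160718865/147456 = -418256128889/32160718865*1/147456 = -418256128889/4742290960957440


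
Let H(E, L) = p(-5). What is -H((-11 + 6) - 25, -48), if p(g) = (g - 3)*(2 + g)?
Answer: -24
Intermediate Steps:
p(g) = (-3 + g)*(2 + g)
H(E, L) = 24 (H(E, L) = -6 + (-5)² - 1*(-5) = -6 + 25 + 5 = 24)
-H((-11 + 6) - 25, -48) = -1*24 = -24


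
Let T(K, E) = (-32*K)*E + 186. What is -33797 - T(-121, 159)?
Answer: -649631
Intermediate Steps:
T(K, E) = 186 - 32*E*K (T(K, E) = -32*E*K + 186 = 186 - 32*E*K)
-33797 - T(-121, 159) = -33797 - (186 - 32*159*(-121)) = -33797 - (186 + 615648) = -33797 - 1*615834 = -33797 - 615834 = -649631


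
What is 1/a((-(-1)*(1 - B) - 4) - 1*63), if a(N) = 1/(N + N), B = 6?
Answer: -144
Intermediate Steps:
a(N) = 1/(2*N)
1/a((-(-1)*(1 - B) - 4) - 1*63) = 1/(1/(2*((-(-1)*(1 - 1*6) - 4) - 1*63))) = 1/(1/(2*((-(-1)*(1 - 6) - 4) - 63))) = 1/(1/(2*((-(-1)*(-5) - 4) - 63))) = 1/(1/(2*((-1*5 - 4) - 63))) = 1/(1/(2*((-5 - 4) - 63))) = 1/(1/(2*(-9 - 63))) = 1/((1/2)/(-72)) = 1/((1/2)*(-1/72)) = 1/(-1/144) = -144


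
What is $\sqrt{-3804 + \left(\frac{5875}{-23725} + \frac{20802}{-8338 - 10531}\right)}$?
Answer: $\frac{i \sqrt{1220182549371600997}}{17906681} \approx 61.688 i$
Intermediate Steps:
$\sqrt{-3804 + \left(\frac{5875}{-23725} + \frac{20802}{-8338 - 10531}\right)} = \sqrt{-3804 + \left(5875 \left(- \frac{1}{23725}\right) + \frac{20802}{-8338 - 10531}\right)} = \sqrt{-3804 + \left(- \frac{235}{949} + \frac{20802}{-18869}\right)} = \sqrt{-3804 + \left(- \frac{235}{949} + 20802 \left(- \frac{1}{18869}\right)\right)} = \sqrt{-3804 - \frac{24175313}{17906681}} = \sqrt{- \frac{68141189837}{17906681}} = \frac{i \sqrt{1220182549371600997}}{17906681}$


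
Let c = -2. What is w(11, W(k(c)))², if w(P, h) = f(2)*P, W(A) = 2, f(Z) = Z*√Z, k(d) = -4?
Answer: 968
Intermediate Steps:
f(Z) = Z^(3/2)
w(P, h) = 2*P*√2 (w(P, h) = 2^(3/2)*P = (2*√2)*P = 2*P*√2)
w(11, W(k(c)))² = (2*11*√2)² = (22*√2)² = 968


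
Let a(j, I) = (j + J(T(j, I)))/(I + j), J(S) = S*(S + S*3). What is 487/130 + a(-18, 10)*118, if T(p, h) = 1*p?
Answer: -1225039/65 ≈ -18847.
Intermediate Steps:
T(p, h) = p
J(S) = 4*S² (J(S) = S*(S + 3*S) = S*(4*S) = 4*S²)
a(j, I) = (j + 4*j²)/(I + j)
487/130 + a(-18, 10)*118 = 487/130 - 18*(1 + 4*(-18))/(10 - 18)*118 = 487*(1/130) - 18*(1 - 72)/(-8)*118 = 487/130 - 18*(-⅛)*(-71)*118 = 487/130 - 639/4*118 = 487/130 - 37701/2 = -1225039/65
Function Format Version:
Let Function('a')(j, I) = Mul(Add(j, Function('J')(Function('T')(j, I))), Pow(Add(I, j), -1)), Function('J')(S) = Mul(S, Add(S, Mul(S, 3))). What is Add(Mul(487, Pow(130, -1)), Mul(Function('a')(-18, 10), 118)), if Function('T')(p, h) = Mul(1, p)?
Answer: Rational(-1225039, 65) ≈ -18847.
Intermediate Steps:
Function('T')(p, h) = p
Function('J')(S) = Mul(4, Pow(S, 2)) (Function('J')(S) = Mul(S, Add(S, Mul(3, S))) = Mul(S, Mul(4, S)) = Mul(4, Pow(S, 2)))
Function('a')(j, I) = Mul(Pow(Add(I, j), -1), Add(j, Mul(4, Pow(j, 2)))) (Function('a')(j, I) = Mul(Add(j, Mul(4, Pow(j, 2))), Pow(Add(I, j), -1)) = Mul(Pow(Add(I, j), -1), Add(j, Mul(4, Pow(j, 2)))))
Add(Mul(487, Pow(130, -1)), Mul(Function('a')(-18, 10), 118)) = Add(Mul(487, Pow(130, -1)), Mul(Mul(-18, Pow(Add(10, -18), -1), Add(1, Mul(4, -18))), 118)) = Add(Mul(487, Rational(1, 130)), Mul(Mul(-18, Pow(-8, -1), Add(1, -72)), 118)) = Add(Rational(487, 130), Mul(Mul(-18, Rational(-1, 8), -71), 118)) = Add(Rational(487, 130), Mul(Rational(-639, 4), 118)) = Add(Rational(487, 130), Rational(-37701, 2)) = Rational(-1225039, 65)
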